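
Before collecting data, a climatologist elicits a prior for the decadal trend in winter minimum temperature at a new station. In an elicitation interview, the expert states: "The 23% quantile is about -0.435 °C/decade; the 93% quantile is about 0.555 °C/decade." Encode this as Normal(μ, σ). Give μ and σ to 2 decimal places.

μ = -0.10, σ = 0.45

For Normal(μ,σ), the p-quantile is μ + z_p·σ. Here z_{0.23} = -0.7388, z_{0.93} = 1.476.
So -0.435 = μ − 0.7388σ and 0.555 = μ + 1.476σ.
Subtracting: σ = (0.555 − -0.435)/(1.476 − (-0.7388)) = 0.45.
Then μ = -0.435 − (-0.7388)·0.45 = -0.10.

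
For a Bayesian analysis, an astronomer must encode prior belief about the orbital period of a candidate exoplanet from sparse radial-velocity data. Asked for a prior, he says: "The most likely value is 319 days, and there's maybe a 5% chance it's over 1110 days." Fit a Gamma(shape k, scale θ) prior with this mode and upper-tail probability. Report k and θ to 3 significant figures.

Gamma(k,θ) with k>1 has mode (k−1)θ, so θ = 319/(k−1).
Need P(X < 1110) = 0.95 with θ tied to k this way. Start at k = 2, θ = 319: P(X<1110) ≈ 0.862.
Too low — raise k to concentrate. Iterating converges to k ≈ 2.66.
Then θ = 319/(2.66−1) ≈ 192.

k ≈ 2.66, θ ≈ 192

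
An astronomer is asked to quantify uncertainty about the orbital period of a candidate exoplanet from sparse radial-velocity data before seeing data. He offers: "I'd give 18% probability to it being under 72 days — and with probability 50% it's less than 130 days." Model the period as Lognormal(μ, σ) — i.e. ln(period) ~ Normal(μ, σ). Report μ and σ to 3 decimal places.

μ ≈ 4.868, σ ≈ 0.646

If T ~ Lognormal(μ,σ) then ln T ~ Normal(μ,σ), so the p-quantile of ln T is μ + z_p·σ.
ln(72) = 4.277 and ln(130) = 4.868; z_{0.18} = -0.9154, z_{0.5} = 0.
σ = (4.868 − 4.277)/(0 − (-0.9154)) = 0.646.
μ = 4.277 − (-0.9154)·0.646 = 4.868.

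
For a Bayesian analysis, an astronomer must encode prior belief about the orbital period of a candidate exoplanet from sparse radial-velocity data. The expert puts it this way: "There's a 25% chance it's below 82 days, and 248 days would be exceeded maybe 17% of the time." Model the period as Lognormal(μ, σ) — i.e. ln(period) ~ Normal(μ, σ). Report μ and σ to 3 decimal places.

μ ≈ 4.865, σ ≈ 0.680

If T ~ Lognormal(μ,σ) then ln T ~ Normal(μ,σ), so the p-quantile of ln T is μ + z_p·σ.
ln(82) = 4.407 and ln(248) = 5.513; z_{0.25} = -0.6745, z_{0.83} = 0.9542.
σ = (5.513 − 4.407)/(0.9542 − (-0.6745)) = 0.680.
μ = 4.407 − (-0.6745)·0.680 = 4.865.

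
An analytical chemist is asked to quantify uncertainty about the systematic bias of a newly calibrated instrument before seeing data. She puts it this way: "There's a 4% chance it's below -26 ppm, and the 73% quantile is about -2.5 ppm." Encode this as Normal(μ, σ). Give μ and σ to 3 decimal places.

μ = -8.593, σ = 9.943

For Normal(μ,σ), the p-quantile is μ + z_p·σ. Here z_{0.04} = -1.751, z_{0.73} = 0.6128.
So -26 = μ − 1.751σ and -2.5 = μ + 0.6128σ.
Subtracting: σ = (-2.5 − -26)/(0.6128 − (-1.751)) = 9.943.
Then μ = -26 − (-1.751)·9.943 = -8.593.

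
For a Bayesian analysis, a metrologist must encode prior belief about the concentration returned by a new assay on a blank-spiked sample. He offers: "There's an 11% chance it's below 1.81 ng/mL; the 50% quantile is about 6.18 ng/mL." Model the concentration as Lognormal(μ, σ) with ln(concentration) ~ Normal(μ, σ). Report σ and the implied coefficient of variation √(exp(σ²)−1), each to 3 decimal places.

If T ~ Lognormal(μ,σ) then ln T ~ Normal(μ,σ), so the p-quantile of ln T is μ + z_p·σ.
ln(1.81) = 0.5933 and ln(6.18) = 1.821; z_{0.11} = -1.227, z_{0.5} = 0.
σ = (1.821 − 0.5933)/(0 − (-1.227)) = 1.001.
μ = 0.5933 − (-1.227)·1.001 = 1.821.
CV = √(exp(σ²)−1) = √(exp(1.0024)−1) = 1.313.

σ ≈ 1.001, CV ≈ 1.313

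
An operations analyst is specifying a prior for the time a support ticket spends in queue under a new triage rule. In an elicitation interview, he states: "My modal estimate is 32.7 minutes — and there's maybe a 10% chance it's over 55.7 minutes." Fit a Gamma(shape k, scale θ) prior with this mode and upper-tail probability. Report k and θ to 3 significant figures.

k ≈ 7.68, θ ≈ 4.9

Gamma(k,θ) with k>1 has mode (k−1)θ, so θ = 32.7/(k−1).
Need P(X < 55.7) = 0.9 with θ tied to k this way. Start at k = 2, θ = 32.7: P(X<55.7) ≈ 0.508.
Too low — raise k to concentrate. Iterating converges to k ≈ 7.68.
Then θ = 32.7/(7.68−1) ≈ 4.9.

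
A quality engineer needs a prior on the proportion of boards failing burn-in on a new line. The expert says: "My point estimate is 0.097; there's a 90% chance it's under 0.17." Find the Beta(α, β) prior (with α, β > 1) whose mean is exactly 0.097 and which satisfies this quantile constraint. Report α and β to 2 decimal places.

With mean 0.097 fixed, write α = 0.097s, β = 0.903s where s = α+β.
Need P(θ < 0.17) = 0.9 under Beta(0.097s, 0.903s). Normal approximation: (q−m)/√(m(1−m)/s) ≈ z_{0.9} = 1.28, so s ≈ 0.097·0.903·(1.28)²/(0.17−0.097)² = 27.0.
At s = 27.0: P(θ<0.17) ≈ 0.893. Adjusting to match 0.9 gives s ≈ 29.43.
So α = 0.097·29.43 ≈ 2.85, β = 0.903·29.43 ≈ 26.57.

α ≈ 2.85, β ≈ 26.57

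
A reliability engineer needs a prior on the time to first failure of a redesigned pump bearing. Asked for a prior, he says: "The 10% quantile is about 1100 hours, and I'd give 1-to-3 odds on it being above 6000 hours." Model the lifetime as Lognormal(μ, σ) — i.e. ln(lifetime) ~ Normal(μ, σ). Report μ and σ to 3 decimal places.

If T ~ Lognormal(μ,σ) then ln T ~ Normal(μ,σ), so the p-quantile of ln T is μ + z_p·σ.
ln(1100) = 7.003 and ln(6000) = 8.7; z_{0.1} = -1.282, z_{0.75} = 0.6745.
σ = (8.7 − 7.003)/(0.6745 − (-1.282)) = 0.867.
μ = 7.003 − (-1.282)·0.867 = 8.115.

μ ≈ 8.115, σ ≈ 0.867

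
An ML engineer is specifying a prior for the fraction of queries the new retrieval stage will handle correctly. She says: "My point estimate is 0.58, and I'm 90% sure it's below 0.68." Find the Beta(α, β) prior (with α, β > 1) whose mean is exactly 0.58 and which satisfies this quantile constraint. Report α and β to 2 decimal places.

α ≈ 22.58, β ≈ 16.35

With mean 0.58 fixed, write α = 0.58s, β = 0.42s where s = α+β.
Need P(θ < 0.68) = 0.9 under Beta(0.58s, 0.42s). Normal approximation: (q−m)/√(m(1−m)/s) ≈ z_{0.9} = 1.28, so s ≈ 0.58·0.42·(1.28)²/(0.68−0.58)² = 40.0.
At s = 40.0: P(θ<0.68) ≈ 0.903. Adjusting to match 0.9 gives s ≈ 38.92.
So α = 0.58·38.92 ≈ 22.58, β = 0.42·38.92 ≈ 16.35.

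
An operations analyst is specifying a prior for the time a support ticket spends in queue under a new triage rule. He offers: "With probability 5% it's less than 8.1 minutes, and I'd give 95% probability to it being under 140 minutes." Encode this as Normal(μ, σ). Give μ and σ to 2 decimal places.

The p-quantile of Normal(μ,σ) is μ + z_p·σ, with z_{0.05} = -1.645 and z_{0.95} = 1.645.
Eliminate σ: μ = (z₂·x₁ − z₁·x₂)/(z₂ − z₁) = (1.645·8.1 − (-1.645)·140)/3.29 = 74.05.
Then σ = (x₂ − x₁)/(z₂ − z₁) = (140 − 8.1)/3.29 = 40.09.

μ = 74.05, σ = 40.09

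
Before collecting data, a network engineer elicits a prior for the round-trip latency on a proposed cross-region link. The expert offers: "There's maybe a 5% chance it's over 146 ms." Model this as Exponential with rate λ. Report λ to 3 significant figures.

λ ≈ 0.0205

P(T > 146.0) = e^(−λ·146.0) = 0.05, so λ = −ln(0.05)/146.0 = 0.0205.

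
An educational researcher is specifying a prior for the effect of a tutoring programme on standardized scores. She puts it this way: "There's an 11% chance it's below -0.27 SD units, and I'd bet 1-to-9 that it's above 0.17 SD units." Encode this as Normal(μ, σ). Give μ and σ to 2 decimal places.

For Normal(μ,σ), the p-quantile is μ + z_p·σ. Here z_{0.11} = -1.227, z_{0.9} = 1.282.
So -0.27 = μ − 1.227σ and 0.17 = μ + 1.282σ.
Subtracting: σ = (0.17 − -0.27)/(1.282 − (-1.227)) = 0.18.
Then μ = -0.27 − (-1.227)·0.18 = -0.05.

μ = -0.05, σ = 0.18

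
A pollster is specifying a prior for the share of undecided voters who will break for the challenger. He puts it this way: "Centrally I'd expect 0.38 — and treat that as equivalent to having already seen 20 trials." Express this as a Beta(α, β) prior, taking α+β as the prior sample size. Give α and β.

Under the effective-sample-size interpretation, Beta(α, β) has prior mean α/(α+β) and prior sample size α+β.
So α+β = 20 and α/(α+β) = 0.38, giving α = 0.38·20 = 7.6 and β = 20 − 7.6 = 12.4.

α = 7.6, β = 12.4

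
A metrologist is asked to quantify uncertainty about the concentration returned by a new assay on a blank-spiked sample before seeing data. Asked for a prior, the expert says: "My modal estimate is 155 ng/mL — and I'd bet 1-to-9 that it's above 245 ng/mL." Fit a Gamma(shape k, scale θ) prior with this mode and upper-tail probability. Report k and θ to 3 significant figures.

k ≈ 9.95, θ ≈ 17.3

Gamma(k,θ) with k>1 has mode (k−1)θ, so θ = 155/(k−1).
Need P(X < 245) = 0.9 with θ tied to k this way. Start at k = 2, θ = 155: P(X<245) ≈ 0.469.
Too low — raise k to concentrate. Iterating converges to k ≈ 9.95.
Then θ = 155/(9.95−1) ≈ 17.3.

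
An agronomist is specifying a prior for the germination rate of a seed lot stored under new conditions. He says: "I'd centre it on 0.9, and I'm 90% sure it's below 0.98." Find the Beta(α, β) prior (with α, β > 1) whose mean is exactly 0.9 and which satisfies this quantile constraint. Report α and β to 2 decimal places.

With mean 0.9 fixed, write α = 0.9s, β = 0.1s where s = α+β.
Need P(θ < 0.98) = 0.9 under Beta(0.9s, 0.1s). Normal approximation: (q−m)/√(m(1−m)/s) ≈ z_{0.9} = 1.28, so s ≈ 0.9·0.1·(1.28)²/(0.98−0.9)² = 23.1.
At s = 23.1: P(θ<0.98) ≈ 0.960. Adjusting to match 0.9 gives s ≈ 14.39.
So α = 0.9·14.39 ≈ 12.95, β = 0.1·14.39 ≈ 1.44.

α ≈ 12.95, β ≈ 1.44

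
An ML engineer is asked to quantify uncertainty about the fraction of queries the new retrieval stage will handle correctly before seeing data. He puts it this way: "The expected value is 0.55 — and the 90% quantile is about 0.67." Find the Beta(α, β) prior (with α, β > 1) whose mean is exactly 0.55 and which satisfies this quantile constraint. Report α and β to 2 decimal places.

α ≈ 15.12, β ≈ 12.37

With mean 0.55 fixed, write α = 0.55s, β = 0.45s where s = α+β.
Need P(θ < 0.67) = 0.9 under Beta(0.55s, 0.45s). Normal approximation: (q−m)/√(m(1−m)/s) ≈ z_{0.9} = 1.28, so s ≈ 0.55·0.45·(1.28)²/(0.67−0.55)² = 28.2.
At s = 28.2: P(θ<0.67) ≈ 0.903. Adjusting to match 0.9 gives s ≈ 27.50.
So α = 0.55·27.50 ≈ 15.12, β = 0.45·27.50 ≈ 12.37.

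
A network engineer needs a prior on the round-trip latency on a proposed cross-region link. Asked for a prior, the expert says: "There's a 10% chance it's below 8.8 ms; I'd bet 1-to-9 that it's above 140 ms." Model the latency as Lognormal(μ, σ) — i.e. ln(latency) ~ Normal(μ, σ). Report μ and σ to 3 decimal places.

μ ≈ 3.558, σ ≈ 1.080

If T ~ Lognormal(μ,σ) then ln T ~ Normal(μ,σ), so the p-quantile of ln T is μ + z_p·σ.
ln(8.8) = 2.175 and ln(140) = 4.942; z_{0.1} = -1.282, z_{0.9} = 1.282.
σ = (4.942 − 2.175)/(1.282 − (-1.282)) = 1.080.
μ = 2.175 − (-1.282)·1.080 = 3.558.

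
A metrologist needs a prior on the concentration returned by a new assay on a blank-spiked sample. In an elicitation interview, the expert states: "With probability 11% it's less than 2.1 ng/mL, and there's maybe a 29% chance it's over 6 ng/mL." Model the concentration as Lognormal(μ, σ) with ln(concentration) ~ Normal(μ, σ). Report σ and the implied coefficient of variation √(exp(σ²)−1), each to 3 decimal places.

If T ~ Lognormal(μ,σ) then ln T ~ Normal(μ,σ), so the p-quantile of ln T is μ + z_p·σ.
ln(2.1) = 0.7419 and ln(6) = 1.792; z_{0.11} = -1.227, z_{0.71} = 0.5534.
σ = (1.792 − 0.7419)/(0.5534 − (-1.227)) = 0.590.
μ = 0.7419 − (-1.227)·0.590 = 1.465.
CV = √(exp(σ²)−1) = √(exp(0.3479)−1) = 0.645.

σ ≈ 0.590, CV ≈ 0.645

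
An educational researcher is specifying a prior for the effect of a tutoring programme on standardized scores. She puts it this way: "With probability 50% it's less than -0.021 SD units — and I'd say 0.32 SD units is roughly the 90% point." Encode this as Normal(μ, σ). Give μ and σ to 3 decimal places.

μ = -0.021, σ = 0.266

For Normal(μ,σ), the p-quantile is μ + z_p·σ. Here z_{0.5} = 0, z_{0.9} = 1.282.
So -0.021 = μ + 0σ and 0.32 = μ + 1.282σ.
Subtracting: σ = (0.32 − -0.021)/(1.282 − (0)) = 0.266.
Then μ = -0.021 − (0)·0.266 = -0.021.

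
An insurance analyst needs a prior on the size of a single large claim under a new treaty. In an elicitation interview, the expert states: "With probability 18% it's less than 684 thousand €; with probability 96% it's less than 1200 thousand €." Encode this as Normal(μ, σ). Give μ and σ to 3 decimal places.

For Normal(μ,σ), the p-quantile is μ + z_p·σ. Here z_{0.18} = -0.9154, z_{0.96} = 1.751.
So 684 = μ − 0.9154σ and 1200 = μ + 1.751σ.
Subtracting: σ = (1200 − 684)/(1.751 − (-0.9154)) = 193.545.
Then μ = 684 − (-0.9154)·193.545 = 861.164.

μ = 861.164, σ = 193.545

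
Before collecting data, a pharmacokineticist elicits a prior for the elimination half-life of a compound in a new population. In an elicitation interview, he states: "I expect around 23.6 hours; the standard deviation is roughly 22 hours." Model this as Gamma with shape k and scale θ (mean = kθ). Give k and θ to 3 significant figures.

k ≈ 1.15, θ ≈ 20.5

For Gamma(k, scale θ): mean = kθ, variance = kθ², so CV = 1/√k.
CV = SD/mean = 22/23.6 = 0.9322, hence k = 1/CV² = 1.15.
Then θ = mean/k = 23.6/1.15 = 20.5.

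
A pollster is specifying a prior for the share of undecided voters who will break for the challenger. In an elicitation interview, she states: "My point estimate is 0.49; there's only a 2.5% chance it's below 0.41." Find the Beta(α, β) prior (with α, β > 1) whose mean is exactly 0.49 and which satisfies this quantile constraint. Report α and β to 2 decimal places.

With mean 0.49 fixed, write α = 0.49s, β = 0.51s where s = α+β.
Need P(θ < 0.41) = 0.025 under Beta(0.49s, 0.51s). Normal approximation: (q−m)/√(m(1−m)/s) ≈ z_{0.025} = -1.96, so s ≈ 0.49·0.51·(-1.96)²/(0.41−0.49)² = 150.0.
At s = 150.0: P(θ<0.41) ≈ 0.024. Adjusting to match 0.025 gives s ≈ 148.09.
So α = 0.49·148.09 ≈ 72.56, β = 0.51·148.09 ≈ 75.52.

α ≈ 72.56, β ≈ 75.52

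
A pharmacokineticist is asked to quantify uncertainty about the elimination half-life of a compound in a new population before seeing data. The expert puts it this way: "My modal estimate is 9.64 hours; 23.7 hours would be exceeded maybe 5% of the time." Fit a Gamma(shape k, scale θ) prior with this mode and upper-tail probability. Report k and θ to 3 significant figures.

Gamma(k,θ) with k>1 has mode (k−1)θ, so θ = 9.64/(k−1).
Need P(X < 23.7) = 0.95 with θ tied to k this way. Start at k = 2, θ = 9.64: P(X<23.7) ≈ 0.704.
Too low — raise k to concentrate. Iterating converges to k ≈ 4.36.
Then θ = 9.64/(4.36−1) ≈ 2.87.

k ≈ 4.36, θ ≈ 2.87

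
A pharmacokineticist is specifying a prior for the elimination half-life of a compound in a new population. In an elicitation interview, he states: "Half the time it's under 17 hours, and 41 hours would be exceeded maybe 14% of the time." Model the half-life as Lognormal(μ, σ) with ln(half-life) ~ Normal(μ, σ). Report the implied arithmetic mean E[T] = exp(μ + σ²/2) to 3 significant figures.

If T ~ Lognormal(μ,σ) then ln T ~ Normal(μ,σ), so the p-quantile of ln T is μ + z_p·σ.
ln(17) = 2.833 and ln(41) = 3.714; z_{0.5} = 0, z_{0.86} = 1.08.
σ = (3.714 − 2.833)/(1.08 − (0)) = 0.815.
μ = 2.833 − (0)·0.815 = 2.833.
E[T] = exp(μ + σ²/2) = exp(2.833 + 0.3320) = 23.7 hours.

E[T] ≈ 23.7 hours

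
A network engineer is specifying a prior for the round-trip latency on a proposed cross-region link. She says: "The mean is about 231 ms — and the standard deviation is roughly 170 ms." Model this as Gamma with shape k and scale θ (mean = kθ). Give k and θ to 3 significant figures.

For Gamma(k, scale θ): mean = kθ, variance = kθ², so CV = 1/√k.
CV = SD/mean = 170/231 = 0.7359, hence k = 1/CV² = 1.85.
Then θ = mean/k = 231/1.85 = 125.

k ≈ 1.85, θ ≈ 125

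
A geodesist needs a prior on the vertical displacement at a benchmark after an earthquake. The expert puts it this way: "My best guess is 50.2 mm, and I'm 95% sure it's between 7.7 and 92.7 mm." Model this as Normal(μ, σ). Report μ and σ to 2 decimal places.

A symmetric 95% interval runs μ ± z·σ with z = 1.96.
Half-width = 42.5, so σ = 42.5/1.96 = 21.68.
μ is the stated best guess, 50.20.

μ = 50.20, σ = 21.68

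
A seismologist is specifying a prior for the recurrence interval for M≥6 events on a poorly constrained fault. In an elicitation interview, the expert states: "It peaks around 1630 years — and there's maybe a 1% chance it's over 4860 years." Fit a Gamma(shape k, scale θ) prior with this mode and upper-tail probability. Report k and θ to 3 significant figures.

k ≈ 4.78, θ ≈ 431

Gamma(k,θ) with k>1 has mode (k−1)θ, so θ = 1630/(k−1).
Need P(X < 4860) = 0.99 with θ tied to k this way. Start at k = 2, θ = 1630: P(X<4860) ≈ 0.798.
Too low — raise k to concentrate. Iterating converges to k ≈ 4.78.
Then θ = 1630/(4.78−1) ≈ 431.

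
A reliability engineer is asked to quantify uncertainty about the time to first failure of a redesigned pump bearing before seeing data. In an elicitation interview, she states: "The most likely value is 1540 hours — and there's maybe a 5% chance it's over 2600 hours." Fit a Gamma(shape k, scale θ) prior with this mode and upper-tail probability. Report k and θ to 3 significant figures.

k ≈ 11.2, θ ≈ 151

Gamma(k,θ) with k>1 has mode (k−1)θ, so θ = 1540/(k−1).
Need P(X < 2600) = 0.95 with θ tied to k this way. Start at k = 2, θ = 1540: P(X<2600) ≈ 0.503.
Too low — raise k to concentrate. Iterating converges to k ≈ 11.2.
Then θ = 1540/(11.2−1) ≈ 151.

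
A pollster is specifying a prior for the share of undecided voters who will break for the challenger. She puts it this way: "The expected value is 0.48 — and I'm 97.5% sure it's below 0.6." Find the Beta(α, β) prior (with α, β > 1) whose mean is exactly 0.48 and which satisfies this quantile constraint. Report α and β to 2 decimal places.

With mean 0.48 fixed, write α = 0.48s, β = 0.52s where s = α+β.
Need P(θ < 0.6) = 0.975 under Beta(0.48s, 0.52s). Normal approximation: (q−m)/√(m(1−m)/s) ≈ z_{0.975} = 1.96, so s ≈ 0.48·0.52·(1.96)²/(0.6−0.48)² = 66.6.
At s = 66.6: P(θ<0.6) ≈ 0.976. Adjusting to match 0.975 gives s ≈ 65.78.
So α = 0.48·65.78 ≈ 31.58, β = 0.52·65.78 ≈ 34.21.

α ≈ 31.58, β ≈ 34.21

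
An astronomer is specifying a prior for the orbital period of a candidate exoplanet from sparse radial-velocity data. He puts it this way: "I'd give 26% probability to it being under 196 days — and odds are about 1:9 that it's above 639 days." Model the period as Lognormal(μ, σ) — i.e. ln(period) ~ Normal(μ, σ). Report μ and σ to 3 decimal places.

If T ~ Lognormal(μ,σ) then ln T ~ Normal(μ,σ), so the p-quantile of ln T is μ + z_p·σ.
ln(196) = 5.278 and ln(639) = 6.46; z_{0.26} = -0.6433, z_{0.9} = 1.282.
σ = (6.46 − 5.278)/(1.282 − (-0.6433)) = 0.614.
μ = 5.278 − (-0.6433)·0.614 = 5.673.

μ ≈ 5.673, σ ≈ 0.614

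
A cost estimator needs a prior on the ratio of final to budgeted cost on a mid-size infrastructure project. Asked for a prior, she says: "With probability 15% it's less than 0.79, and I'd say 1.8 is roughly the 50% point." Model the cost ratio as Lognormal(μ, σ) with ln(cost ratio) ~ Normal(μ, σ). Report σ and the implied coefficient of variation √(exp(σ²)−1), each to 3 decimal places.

If T ~ Lognormal(μ,σ) then ln T ~ Normal(μ,σ), so the p-quantile of ln T is μ + z_p·σ.
ln(0.79) = -0.2357 and ln(1.8) = 0.5878; z_{0.15} = -1.036, z_{0.5} = 0.
σ = (0.5878 − -0.2357)/(0 − (-1.036)) = 0.795.
μ = -0.2357 − (-1.036)·0.795 = 0.588.
CV = √(exp(σ²)−1) = √(exp(0.6313)−1) = 0.938.

σ ≈ 0.795, CV ≈ 0.938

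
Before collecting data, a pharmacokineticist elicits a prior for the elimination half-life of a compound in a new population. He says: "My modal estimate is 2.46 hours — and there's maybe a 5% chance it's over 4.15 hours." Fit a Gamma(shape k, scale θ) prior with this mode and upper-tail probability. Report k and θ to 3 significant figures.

k ≈ 11.2, θ ≈ 0.241

Gamma(k,θ) with k>1 has mode (k−1)θ, so θ = 2.46/(k−1).
Need P(X < 4.15) = 0.95 with θ tied to k this way. Start at k = 2, θ = 2.46: P(X<4.15) ≈ 0.503.
Too low — raise k to concentrate. Iterating converges to k ≈ 11.2.
Then θ = 2.46/(11.2−1) ≈ 0.241.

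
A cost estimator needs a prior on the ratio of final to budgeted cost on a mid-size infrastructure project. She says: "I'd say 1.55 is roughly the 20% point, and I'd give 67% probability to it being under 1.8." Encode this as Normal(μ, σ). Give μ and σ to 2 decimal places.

For Normal(μ,σ), the p-quantile is μ + z_p·σ. Here z_{0.2} = -0.8416, z_{0.67} = 0.4399.
So 1.55 = μ − 0.8416σ and 1.8 = μ + 0.4399σ.
Subtracting: σ = (1.8 − 1.55)/(0.4399 − (-0.8416)) = 0.20.
Then μ = 1.55 − (-0.8416)·0.20 = 1.71.

μ = 1.71, σ = 0.20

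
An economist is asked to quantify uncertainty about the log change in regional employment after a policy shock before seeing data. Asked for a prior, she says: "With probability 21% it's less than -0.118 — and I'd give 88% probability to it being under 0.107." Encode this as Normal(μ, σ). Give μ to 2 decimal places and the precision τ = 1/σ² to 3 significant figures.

μ = -0.03, τ = 77.6

The p-quantile of Normal(μ,σ) is μ + z_p·σ, with z_{0.21} = -0.8064 and z_{0.88} = 1.175.
Eliminate σ: μ = (z₂·x₁ − z₁·x₂)/(z₂ − z₁) = (1.175·-0.118 − (-0.8064)·0.107)/1.981 = -0.03.
Then σ = (x₂ − x₁)/(z₂ − z₁) = (0.107 − -0.118)/1.981 = 0.11.
Precision τ = 1/σ² = 1/0.1136² = 77.6.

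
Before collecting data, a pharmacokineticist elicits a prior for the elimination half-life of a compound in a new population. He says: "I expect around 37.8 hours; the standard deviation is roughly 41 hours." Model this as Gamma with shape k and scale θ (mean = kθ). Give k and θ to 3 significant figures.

For Gamma(k, scale θ): mean = kθ, variance = kθ², so CV = 1/√k.
CV = SD/mean = 41/37.8 = 1.085, hence k = 1/CV² = 0.85.
Then θ = mean/k = 37.8/0.85 = 44.5.

k ≈ 0.85, θ ≈ 44.5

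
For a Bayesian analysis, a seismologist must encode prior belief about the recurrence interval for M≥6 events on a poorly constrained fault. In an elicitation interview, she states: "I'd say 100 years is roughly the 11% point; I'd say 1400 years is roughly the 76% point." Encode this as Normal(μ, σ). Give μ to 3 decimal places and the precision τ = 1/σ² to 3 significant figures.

The p-quantile of Normal(μ,σ) is μ + z_p·σ, with z_{0.11} = -1.227 and z_{0.76} = 0.7063.
Eliminate σ: μ = (z₂·x₁ − z₁·x₂)/(z₂ − z₁) = (0.7063·100 − (-1.227)·1400)/1.933 = 924.949.
Then σ = (x₂ − x₁)/(z₂ − z₁) = (1400 − 100)/1.933 = 672.589.
Precision τ = 1/σ² = 1/672.6² = 2.21e-06.

μ = 924.949, τ = 2.21e-06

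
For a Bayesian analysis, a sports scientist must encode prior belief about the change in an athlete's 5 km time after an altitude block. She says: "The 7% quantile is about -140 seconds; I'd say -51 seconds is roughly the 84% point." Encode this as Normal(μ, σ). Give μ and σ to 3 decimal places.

For Normal(μ,σ), the p-quantile is μ + z_p·σ. Here z_{0.07} = -1.476, z_{0.84} = 0.9945.
So -140 = μ − 1.476σ and -51 = μ + 0.9945σ.
Subtracting: σ = (-51 − -140)/(0.9945 − (-1.476)) = 36.029.
Then μ = -140 − (-1.476)·36.029 = -86.829.

μ = -86.829, σ = 36.029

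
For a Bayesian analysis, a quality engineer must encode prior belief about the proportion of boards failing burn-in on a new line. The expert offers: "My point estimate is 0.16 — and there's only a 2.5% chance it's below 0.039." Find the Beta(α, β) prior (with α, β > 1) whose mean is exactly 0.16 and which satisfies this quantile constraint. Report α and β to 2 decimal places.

α ≈ 3.22, β ≈ 16.90

With mean 0.16 fixed, write α = 0.16s, β = 0.84s where s = α+β.
Need P(θ < 0.039) = 0.025 under Beta(0.16s, 0.84s). Normal approximation: (q−m)/√(m(1−m)/s) ≈ z_{0.025} = -1.96, so s ≈ 0.16·0.84·(-1.96)²/(0.039−0.16)² = 35.3.
At s = 35.3: P(θ<0.039) ≈ 0.004. Adjusting to match 0.025 gives s ≈ 20.12.
So α = 0.16·20.12 ≈ 3.22, β = 0.84·20.12 ≈ 16.90.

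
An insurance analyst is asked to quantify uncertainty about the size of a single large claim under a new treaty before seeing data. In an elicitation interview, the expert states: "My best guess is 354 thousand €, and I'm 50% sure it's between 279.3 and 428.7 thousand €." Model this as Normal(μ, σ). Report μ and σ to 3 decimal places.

μ = 354.000, σ = 110.750

A symmetric 50% interval runs μ ± z·σ with z = 0.6745.
Half-width = 74.7, so σ = 74.7/0.6745 = 110.750.
μ is the stated best guess, 354.000.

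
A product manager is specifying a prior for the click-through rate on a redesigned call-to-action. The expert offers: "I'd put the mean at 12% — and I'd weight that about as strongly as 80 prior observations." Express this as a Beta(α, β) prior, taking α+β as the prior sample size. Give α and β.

Under the effective-sample-size interpretation, Beta(α, β) has prior mean α/(α+β) and prior sample size α+β.
So α+β = 80 and α/(α+β) = 0.12, giving α = 0.12·80 = 9.6 and β = 80 − 9.6 = 70.4.

α = 9.6, β = 70.4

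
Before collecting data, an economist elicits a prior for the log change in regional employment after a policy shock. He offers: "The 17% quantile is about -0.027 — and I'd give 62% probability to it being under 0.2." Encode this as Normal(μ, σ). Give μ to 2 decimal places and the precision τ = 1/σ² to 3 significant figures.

The p-quantile of Normal(μ,σ) is μ + z_p·σ, with z_{0.17} = -0.9542 and z_{0.62} = 0.3055.
Eliminate σ: μ = (z₂·x₁ − z₁·x₂)/(z₂ − z₁) = (0.3055·-0.027 − (-0.9542)·0.2)/1.26 = 0.14.
Then σ = (x₂ − x₁)/(z₂ − z₁) = (0.2 − -0.027)/1.26 = 0.18.
Precision τ = 1/σ² = 1/0.1802² = 30.8.

μ = 0.14, τ = 30.8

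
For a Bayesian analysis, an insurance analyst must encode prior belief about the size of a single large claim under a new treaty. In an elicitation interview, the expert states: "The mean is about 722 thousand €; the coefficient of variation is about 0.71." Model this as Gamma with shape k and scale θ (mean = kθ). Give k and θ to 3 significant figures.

For Gamma(k, scale θ): mean = kθ, variance = kθ², so CV = 1/√k.
CV = 0.71, hence k = 1/CV² = 1.98.
Then θ = mean/k = 722/1.98 = 364.

k ≈ 1.98, θ ≈ 364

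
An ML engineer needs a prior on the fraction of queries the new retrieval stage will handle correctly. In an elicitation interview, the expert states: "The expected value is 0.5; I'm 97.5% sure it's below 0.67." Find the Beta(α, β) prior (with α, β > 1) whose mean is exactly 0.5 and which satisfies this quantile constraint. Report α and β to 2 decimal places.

α ≈ 15.88, β ≈ 15.88

With mean 0.5 fixed, write α = 0.5s, β = 0.5s where s = α+β.
Need P(θ < 0.67) = 0.975 under Beta(0.5s, 0.5s). Normal approximation: (q−m)/√(m(1−m)/s) ≈ z_{0.975} = 1.96, so s ≈ 0.5·0.5·(1.96)²/(0.67−0.5)² = 33.2.
At s = 33.2: P(θ<0.67) ≈ 0.978. Adjusting to match 0.975 gives s ≈ 31.76.
So α = 0.5·31.76 ≈ 15.88, β = 0.5·31.76 ≈ 15.88.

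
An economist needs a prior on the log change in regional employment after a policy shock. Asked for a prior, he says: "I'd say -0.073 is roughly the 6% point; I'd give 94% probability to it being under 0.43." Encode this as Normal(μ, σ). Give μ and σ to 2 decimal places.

μ = 0.18, σ = 0.16

The p-quantile of Normal(μ,σ) is μ + z_p·σ, with z_{0.06} = -1.555 and z_{0.94} = 1.555.
Eliminate σ: μ = (z₂·x₁ − z₁·x₂)/(z₂ − z₁) = (1.555·-0.073 − (-1.555)·0.43)/3.11 = 0.18.
Then σ = (x₂ − x₁)/(z₂ − z₁) = (0.43 − -0.073)/3.11 = 0.16.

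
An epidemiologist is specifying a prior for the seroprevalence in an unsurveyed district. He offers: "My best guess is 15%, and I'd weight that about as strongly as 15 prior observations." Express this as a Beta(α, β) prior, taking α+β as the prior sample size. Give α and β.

Under the effective-sample-size interpretation, Beta(α, β) has prior mean α/(α+β) and prior sample size α+β.
So α+β = 15 and α/(α+β) = 0.15, giving α = 0.15·15 = 2.25 and β = 15 − 2.25 = 12.75.

α = 2.25, β = 12.75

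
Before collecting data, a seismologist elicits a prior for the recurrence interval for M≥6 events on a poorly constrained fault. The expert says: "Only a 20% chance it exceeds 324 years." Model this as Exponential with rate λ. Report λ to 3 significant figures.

P(T > 324.0) = e^(−λ·324.0) = 0.2, so λ = −ln(0.2)/324.0 = 0.00497.

λ ≈ 0.00497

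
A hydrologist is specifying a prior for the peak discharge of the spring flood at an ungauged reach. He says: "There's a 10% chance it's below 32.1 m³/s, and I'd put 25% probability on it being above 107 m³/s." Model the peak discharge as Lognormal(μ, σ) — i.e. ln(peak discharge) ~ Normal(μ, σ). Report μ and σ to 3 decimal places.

μ ≈ 4.258, σ ≈ 0.616

If T ~ Lognormal(μ,σ) then ln T ~ Normal(μ,σ), so the p-quantile of ln T is μ + z_p·σ.
ln(32.1) = 3.469 and ln(107) = 4.673; z_{0.1} = -1.282, z_{0.75} = 0.6745.
σ = (4.673 − 3.469)/(0.6745 − (-1.282)) = 0.616.
μ = 3.469 − (-1.282)·0.616 = 4.258.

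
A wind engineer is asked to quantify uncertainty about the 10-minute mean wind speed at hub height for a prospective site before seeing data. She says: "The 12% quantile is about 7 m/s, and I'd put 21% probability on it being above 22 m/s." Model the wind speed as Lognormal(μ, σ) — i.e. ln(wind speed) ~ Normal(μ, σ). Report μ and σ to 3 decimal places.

If T ~ Lognormal(μ,σ) then ln T ~ Normal(μ,σ), so the p-quantile of ln T is μ + z_p·σ.
ln(7) = 1.946 and ln(22) = 3.091; z_{0.12} = -1.175, z_{0.79} = 0.8064.
σ = (3.091 − 1.946)/(0.8064 − (-1.175)) = 0.578.
μ = 1.946 − (-1.175)·0.578 = 2.625.

μ ≈ 2.625, σ ≈ 0.578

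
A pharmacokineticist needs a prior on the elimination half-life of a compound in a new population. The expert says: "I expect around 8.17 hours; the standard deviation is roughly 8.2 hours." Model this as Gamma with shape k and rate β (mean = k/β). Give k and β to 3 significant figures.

k ≈ 0.993, β ≈ 0.122

For Gamma(k, rate β): mean = k/β, variance = k/β², so CV = 1/√k.
CV = SD/mean = 8.2/8.17 = 1.004, hence k = 1/CV² = 0.993.
Then β = k/mean = 0.993/8.17 = 0.122.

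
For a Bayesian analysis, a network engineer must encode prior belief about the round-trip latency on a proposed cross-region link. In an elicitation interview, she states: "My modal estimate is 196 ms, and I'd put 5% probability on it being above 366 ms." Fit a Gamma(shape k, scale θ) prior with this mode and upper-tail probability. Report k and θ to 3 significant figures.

Gamma(k,θ) with k>1 has mode (k−1)θ, so θ = 196/(k−1).
Need P(X < 366) = 0.95 with θ tied to k this way. Start at k = 2, θ = 196: P(X<366) ≈ 0.557.
Too low — raise k to concentrate. Iterating converges to k ≈ 8.13.
Then θ = 196/(8.13−1) ≈ 27.5.

k ≈ 8.13, θ ≈ 27.5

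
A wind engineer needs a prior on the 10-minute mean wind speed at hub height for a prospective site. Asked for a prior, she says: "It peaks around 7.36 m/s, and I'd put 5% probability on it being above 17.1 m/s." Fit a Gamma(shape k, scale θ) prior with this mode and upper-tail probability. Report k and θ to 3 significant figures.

k ≈ 4.85, θ ≈ 1.91

Gamma(k,θ) with k>1 has mode (k−1)θ, so θ = 7.36/(k−1).
Need P(X < 17.1) = 0.95 with θ tied to k this way. Start at k = 2, θ = 7.36: P(X<17.1) ≈ 0.674.
Too low — raise k to concentrate. Iterating converges to k ≈ 4.85.
Then θ = 7.36/(4.85−1) ≈ 1.91.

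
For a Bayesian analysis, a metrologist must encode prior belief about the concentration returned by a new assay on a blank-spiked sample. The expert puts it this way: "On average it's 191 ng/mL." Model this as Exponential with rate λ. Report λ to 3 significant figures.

λ ≈ 0.00524

Exponential mean = 1/λ, so λ = 1/191.0 = 0.00524.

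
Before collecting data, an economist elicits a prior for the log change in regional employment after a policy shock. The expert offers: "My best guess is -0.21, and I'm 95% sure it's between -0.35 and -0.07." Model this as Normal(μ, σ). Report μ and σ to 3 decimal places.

A symmetric 95% interval runs μ ± z·σ with z = 1.96.
Half-width = 0.14, so σ = 0.14/1.96 = 0.071.
μ is the stated best guess, -0.210.

μ = -0.210, σ = 0.071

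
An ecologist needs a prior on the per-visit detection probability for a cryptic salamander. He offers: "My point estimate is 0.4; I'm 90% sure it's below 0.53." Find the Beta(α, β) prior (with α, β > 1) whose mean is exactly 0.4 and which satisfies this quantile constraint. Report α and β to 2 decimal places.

With mean 0.4 fixed, write α = 0.4s, β = 0.6s where s = α+β.
Need P(θ < 0.53) = 0.9 under Beta(0.4s, 0.6s). Normal approximation: (q−m)/√(m(1−m)/s) ≈ z_{0.9} = 1.28, so s ≈ 0.4·0.6·(1.28)²/(0.53−0.4)² = 23.3.
At s = 23.3: P(θ<0.53) ≈ 0.899. Adjusting to match 0.9 gives s ≈ 23.64.
So α = 0.4·23.64 ≈ 9.46, β = 0.6·23.64 ≈ 14.18.

α ≈ 9.46, β ≈ 14.18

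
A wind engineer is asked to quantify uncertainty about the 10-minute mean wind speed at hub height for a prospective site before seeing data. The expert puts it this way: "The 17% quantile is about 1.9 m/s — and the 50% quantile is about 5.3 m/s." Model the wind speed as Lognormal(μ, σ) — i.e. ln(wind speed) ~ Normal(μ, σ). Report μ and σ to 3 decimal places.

If T ~ Lognormal(μ,σ) then ln T ~ Normal(μ,σ), so the p-quantile of ln T is μ + z_p·σ.
ln(1.9) = 0.6419 and ln(5.3) = 1.668; z_{0.17} = -0.9542, z_{0.5} = 0.
σ = (1.668 − 0.6419)/(0 − (-0.9542)) = 1.075.
μ = 0.6419 − (-0.9542)·1.075 = 1.668.

μ ≈ 1.668, σ ≈ 1.075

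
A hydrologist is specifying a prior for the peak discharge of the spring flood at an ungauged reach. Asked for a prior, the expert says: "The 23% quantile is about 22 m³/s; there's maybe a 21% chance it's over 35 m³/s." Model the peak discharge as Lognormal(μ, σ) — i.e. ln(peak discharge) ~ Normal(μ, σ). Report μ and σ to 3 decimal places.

If T ~ Lognormal(μ,σ) then ln T ~ Normal(μ,σ), so the p-quantile of ln T is μ + z_p·σ.
ln(22) = 3.091 and ln(35) = 3.555; z_{0.23} = -0.7388, z_{0.79} = 0.8064.
σ = (3.555 − 3.091)/(0.8064 − (-0.7388)) = 0.300.
μ = 3.091 − (-0.7388)·0.300 = 3.313.

μ ≈ 3.313, σ ≈ 0.300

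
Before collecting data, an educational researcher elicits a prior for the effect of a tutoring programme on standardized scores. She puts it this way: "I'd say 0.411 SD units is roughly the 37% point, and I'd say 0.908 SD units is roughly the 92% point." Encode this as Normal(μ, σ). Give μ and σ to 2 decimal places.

μ = 0.51, σ = 0.29

The p-quantile of Normal(μ,σ) is μ + z_p·σ, with z_{0.37} = -0.3319 and z_{0.92} = 1.405.
Eliminate σ: μ = (z₂·x₁ − z₁·x₂)/(z₂ − z₁) = (1.405·0.411 − (-0.3319)·0.908)/1.737 = 0.51.
Then σ = (x₂ − x₁)/(z₂ − z₁) = (0.908 − 0.411)/1.737 = 0.29.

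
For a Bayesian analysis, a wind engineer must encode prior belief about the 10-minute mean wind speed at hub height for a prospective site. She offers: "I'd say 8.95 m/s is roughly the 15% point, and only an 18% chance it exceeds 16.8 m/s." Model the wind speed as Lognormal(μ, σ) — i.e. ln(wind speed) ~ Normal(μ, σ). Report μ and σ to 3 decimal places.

If T ~ Lognormal(μ,σ) then ln T ~ Normal(μ,σ), so the p-quantile of ln T is μ + z_p·σ.
ln(8.95) = 2.192 and ln(16.8) = 2.821; z_{0.15} = -1.036, z_{0.82} = 0.9154.
σ = (2.821 − 2.192)/(0.9154 − (-1.036)) = 0.323.
μ = 2.192 − (-1.036)·0.323 = 2.526.

μ ≈ 2.526, σ ≈ 0.323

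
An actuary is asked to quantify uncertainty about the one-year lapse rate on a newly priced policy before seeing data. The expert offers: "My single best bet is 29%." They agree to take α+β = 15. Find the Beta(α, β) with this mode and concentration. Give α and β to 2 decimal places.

For α,β > 1 the Beta mode is (α−1)/(α+β−2). With α+β = 15, the mode is (α−1)/13.
Set (α−1)/13 = 0.29 → α = 1 + 0.29·13 = 4.77.
β = 15 − α = 10.23.

α = 4.77, β = 10.23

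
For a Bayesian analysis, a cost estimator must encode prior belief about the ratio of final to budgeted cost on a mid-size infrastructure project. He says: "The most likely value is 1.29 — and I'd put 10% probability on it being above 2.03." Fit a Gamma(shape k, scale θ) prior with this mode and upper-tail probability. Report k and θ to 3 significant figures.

Gamma(k,θ) with k>1 has mode (k−1)θ, so θ = 1.29/(k−1).
Need P(X < 2.03) = 0.9 with θ tied to k this way. Start at k = 2, θ = 1.29: P(X<2.03) ≈ 0.467.
Too low — raise k to concentrate. Iterating converges to k ≈ 10.1.
Then θ = 1.29/(10.1−1) ≈ 0.141.

k ≈ 10.1, θ ≈ 0.141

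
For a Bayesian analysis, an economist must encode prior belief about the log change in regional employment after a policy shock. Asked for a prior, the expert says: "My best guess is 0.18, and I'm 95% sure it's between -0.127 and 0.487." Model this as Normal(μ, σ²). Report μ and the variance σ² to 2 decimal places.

A symmetric 95% interval runs μ ± z·σ with z = 1.96.
Half-width = 0.307, so σ = 0.307/1.96 = 0.157 and σ² = 0.02.
μ is the stated best guess, 0.18.

μ = 0.18, σ² = 0.02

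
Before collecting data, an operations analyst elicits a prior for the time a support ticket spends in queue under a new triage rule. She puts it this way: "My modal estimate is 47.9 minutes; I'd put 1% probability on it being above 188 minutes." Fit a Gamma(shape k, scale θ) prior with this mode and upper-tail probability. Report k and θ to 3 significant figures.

Gamma(k,θ) with k>1 has mode (k−1)θ, so θ = 47.9/(k−1).
Need P(X < 188) = 0.99 with θ tied to k this way. Start at k = 2, θ = 47.9: P(X<188) ≈ 0.903.
Too low — raise k to concentrate. Iterating converges to k ≈ 3.25.
Then θ = 47.9/(3.25−1) ≈ 21.3.

k ≈ 3.25, θ ≈ 21.3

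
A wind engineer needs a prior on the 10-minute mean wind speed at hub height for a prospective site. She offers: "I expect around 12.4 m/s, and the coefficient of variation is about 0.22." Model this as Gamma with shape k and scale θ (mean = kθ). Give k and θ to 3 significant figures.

k ≈ 20.7, θ ≈ 0.6

For Gamma(k, scale θ): mean = kθ, variance = kθ², so CV = 1/√k.
CV = 0.22, hence k = 1/CV² = 20.7.
Then θ = mean/k = 12.4/20.7 = 0.6.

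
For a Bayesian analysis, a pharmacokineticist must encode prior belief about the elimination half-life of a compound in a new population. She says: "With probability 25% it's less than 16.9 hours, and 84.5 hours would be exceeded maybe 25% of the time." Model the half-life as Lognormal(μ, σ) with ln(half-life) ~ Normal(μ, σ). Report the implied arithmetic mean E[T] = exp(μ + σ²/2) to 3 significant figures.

E[T] ≈ 77 hours

If T ~ Lognormal(μ,σ) then ln T ~ Normal(μ,σ), so the p-quantile of ln T is μ + z_p·σ.
ln(16.9) = 2.827 and ln(84.5) = 4.437; z_{0.25} = -0.6745, z_{0.75} = 0.6745.
σ = (4.437 − 2.827)/(0.6745 − (-0.6745)) = 1.193.
μ = 2.827 − (-0.6745)·1.193 = 3.632.
E[T] = exp(μ + σ²/2) = exp(3.632 + 0.7117) = 77 hours.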